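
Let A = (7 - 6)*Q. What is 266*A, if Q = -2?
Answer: -532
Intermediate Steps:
A = -2 (A = (7 - 6)*(-2) = 1*(-2) = -2)
266*A = 266*(-2) = -532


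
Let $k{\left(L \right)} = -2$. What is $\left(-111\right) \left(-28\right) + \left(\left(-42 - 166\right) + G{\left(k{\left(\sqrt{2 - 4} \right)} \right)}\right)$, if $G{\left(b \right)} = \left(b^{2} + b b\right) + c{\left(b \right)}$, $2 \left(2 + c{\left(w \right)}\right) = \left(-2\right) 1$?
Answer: $2905$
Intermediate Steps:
$c{\left(w \right)} = -3$ ($c{\left(w \right)} = -2 + \frac{\left(-2\right) 1}{2} = -2 + \frac{1}{2} \left(-2\right) = -2 - 1 = -3$)
$G{\left(b \right)} = -3 + 2 b^{2}$ ($G{\left(b \right)} = \left(b^{2} + b b\right) - 3 = \left(b^{2} + b^{2}\right) - 3 = 2 b^{2} - 3 = -3 + 2 b^{2}$)
$\left(-111\right) \left(-28\right) + \left(\left(-42 - 166\right) + G{\left(k{\left(\sqrt{2 - 4} \right)} \right)}\right) = \left(-111\right) \left(-28\right) - \left(211 - 8\right) = 3108 + \left(-208 + \left(-3 + 2 \cdot 4\right)\right) = 3108 + \left(-208 + \left(-3 + 8\right)\right) = 3108 + \left(-208 + 5\right) = 3108 - 203 = 2905$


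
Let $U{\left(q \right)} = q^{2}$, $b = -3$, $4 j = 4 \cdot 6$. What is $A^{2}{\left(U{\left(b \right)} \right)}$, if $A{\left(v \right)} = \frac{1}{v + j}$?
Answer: $\frac{1}{225} \approx 0.0044444$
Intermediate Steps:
$j = 6$ ($j = \frac{4 \cdot 6}{4} = \frac{1}{4} \cdot 24 = 6$)
$A{\left(v \right)} = \frac{1}{6 + v}$ ($A{\left(v \right)} = \frac{1}{v + 6} = \frac{1}{6 + v}$)
$A^{2}{\left(U{\left(b \right)} \right)} = \left(\frac{1}{6 + \left(-3\right)^{2}}\right)^{2} = \left(\frac{1}{6 + 9}\right)^{2} = \left(\frac{1}{15}\right)^{2} = \frac{1}{225}$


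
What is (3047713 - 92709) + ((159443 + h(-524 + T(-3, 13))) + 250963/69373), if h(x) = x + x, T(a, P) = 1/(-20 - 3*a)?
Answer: 2375846738944/763103 ≈ 3.1134e+6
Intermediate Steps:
h(x) = 2*x
(3047713 - 92709) + ((159443 + h(-524 + T(-3, 13))) + 250963/69373) = (3047713 - 92709) + ((159443 + 2*(-524 - 1/(20 + 3*(-3)))) + 250963/69373) = 2955004 + ((159443 + 2*(-524 - 1/(20 - 9))) + 250963*(1/69373)) = 2955004 + ((159443 + 2*(-524 - 1/11)) + 250963/69373) = 2955004 + ((159443 + 2*(-5765/11)) + 250963/69373) = 2955004 + ((159443 - 11530/11) + 250963/69373) = 2955004 + (1742343/11 + 250963/69373) = 2955004 + 120874321532/763103 = 2375846738944/763103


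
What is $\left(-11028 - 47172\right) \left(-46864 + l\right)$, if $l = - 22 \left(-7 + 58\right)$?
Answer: $2792785200$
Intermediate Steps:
$l = -1122$ ($l = \left(-22\right) 51 = -1122$)
$\left(-11028 - 47172\right) \left(-46864 + l\right) = \left(-11028 - 47172\right) \left(-46864 - 1122\right) = \left(-58200\right) \left(-47986\right) = 2792785200$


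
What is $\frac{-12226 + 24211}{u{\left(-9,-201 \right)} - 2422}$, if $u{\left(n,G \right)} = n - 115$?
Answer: $- \frac{11985}{2546} \approx -4.7074$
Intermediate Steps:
$u{\left(n,G \right)} = -115 + n$
$\frac{-12226 + 24211}{u{\left(-9,-201 \right)} - 2422} = \frac{-12226 + 24211}{\left(-115 - 9\right) - 2422} = \frac{11985}{-124 - 2422} = \frac{11985}{-2546} = 11985 \left(- \frac{1}{2546}\right) = - \frac{11985}{2546}$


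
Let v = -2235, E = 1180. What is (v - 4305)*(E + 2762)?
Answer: -25780680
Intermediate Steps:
(v - 4305)*(E + 2762) = (-2235 - 4305)*(1180 + 2762) = -6540*3942 = -25780680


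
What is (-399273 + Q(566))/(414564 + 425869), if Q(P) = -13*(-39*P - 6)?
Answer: -10203/76403 ≈ -0.13354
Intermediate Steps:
Q(P) = 78 + 507*P (Q(P) = -13*(-6 - 39*P) = 78 + 507*P)
(-399273 + Q(566))/(414564 + 425869) = (-399273 + (78 + 507*566))/(414564 + 425869) = (-399273 + (78 + 286962))/840433 = (-399273 + 287040)*(1/840433) = -112233*1/840433 = -10203/76403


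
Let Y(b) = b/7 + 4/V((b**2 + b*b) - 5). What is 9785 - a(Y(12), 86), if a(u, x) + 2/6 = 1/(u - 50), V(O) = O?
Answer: 2807202799/286878 ≈ 9785.4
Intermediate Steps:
Y(b) = 4/(-5 + 2*b**2) + b/7 (Y(b) = b/7 + 4/((b**2 + b*b) - 5) = b*(1/7) + 4/((b**2 + b**2) - 5) = b/7 + 4/(2*b**2 - 5) = b/7 + 4/(-5 + 2*b**2) = 4/(-5 + 2*b**2) + b/7)
a(u, x) = -1/3 + 1/(-50 + u) (a(u, x) = -1/3 + 1/(u - 50) = -1/3 + 1/(-50 + u))
9785 - a(Y(12), 86) = 9785 - (53 - (28 + 12*(-5 + 2*12**2))/(7*(-5 + 2*12**2)))/(3*(-50 + (28 + 12*(-5 + 2*12**2))/(7*(-5 + 2*12**2)))) = 9785 - (53 - (28 + 12*(-5 + 2*144))/(7*(-5 + 2*144)))/(3*(-50 + (28 + 12*(-5 + 2*144))/(7*(-5 + 2*144)))) = 9785 - (53 - (28 + 12*(-5 + 288))/(7*(-5 + 288)))/(3*(-50 + (28 + 12*(-5 + 288))/(7*(-5 + 288)))) = 9785 - (53 - (28 + 12*283)/(7*283))/(3*(-50 + (1/7)*(28 + 12*283)/283)) = 9785 - (53 - (28 + 3396)/(7*283))/(3*(-50 + (1/7)*(1/283)*(28 + 3396))) = 9785 - (53 - 3424/(7*283))/(3*(-50 + (1/7)*(1/283)*3424)) = 9785 - (53 - 1*3424/1981)/(3*(-50 + 3424/1981)) = 9785 - (53 - 3424/1981)/(3*(-95626/1981)) = 9785 - (-1981)*101569/(3*95626*1981) = 9785 - 1*(-101569/286878) = 9785 + 101569/286878 = 2807202799/286878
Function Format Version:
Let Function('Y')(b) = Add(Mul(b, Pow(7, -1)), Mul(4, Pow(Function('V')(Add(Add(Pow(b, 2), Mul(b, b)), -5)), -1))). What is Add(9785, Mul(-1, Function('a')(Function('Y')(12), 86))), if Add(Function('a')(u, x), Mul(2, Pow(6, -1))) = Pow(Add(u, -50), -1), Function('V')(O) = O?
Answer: Rational(2807202799, 286878) ≈ 9785.4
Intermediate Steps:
Function('Y')(b) = Add(Mul(4, Pow(Add(-5, Mul(2, Pow(b, 2))), -1)), Mul(Rational(1, 7), b)) (Function('Y')(b) = Add(Mul(b, Pow(7, -1)), Mul(4, Pow(Add(Add(Pow(b, 2), Mul(b, b)), -5), -1))) = Add(Mul(b, Rational(1, 7)), Mul(4, Pow(Add(Add(Pow(b, 2), Pow(b, 2)), -5), -1))) = Add(Mul(Rational(1, 7), b), Mul(4, Pow(Add(Mul(2, Pow(b, 2)), -5), -1))) = Add(Mul(Rational(1, 7), b), Mul(4, Pow(Add(-5, Mul(2, Pow(b, 2))), -1))) = Add(Mul(4, Pow(Add(-5, Mul(2, Pow(b, 2))), -1)), Mul(Rational(1, 7), b)))
Function('a')(u, x) = Add(Rational(-1, 3), Pow(Add(-50, u), -1)) (Function('a')(u, x) = Add(Rational(-1, 3), Pow(Add(u, -50), -1)) = Add(Rational(-1, 3), Pow(Add(-50, u), -1)))
Add(9785, Mul(-1, Function('a')(Function('Y')(12), 86))) = Add(9785, Mul(-1, Mul(Rational(1, 3), Pow(Add(-50, Mul(Rational(1, 7), Pow(Add(-5, Mul(2, Pow(12, 2))), -1), Add(28, Mul(12, Add(-5, Mul(2, Pow(12, 2))))))), -1), Add(53, Mul(-1, Mul(Rational(1, 7), Pow(Add(-5, Mul(2, Pow(12, 2))), -1), Add(28, Mul(12, Add(-5, Mul(2, Pow(12, 2))))))))))) = Add(9785, Mul(-1, Mul(Rational(1, 3), Pow(Add(-50, Mul(Rational(1, 7), Pow(Add(-5, Mul(2, 144)), -1), Add(28, Mul(12, Add(-5, Mul(2, 144)))))), -1), Add(53, Mul(-1, Mul(Rational(1, 7), Pow(Add(-5, Mul(2, 144)), -1), Add(28, Mul(12, Add(-5, Mul(2, 144)))))))))) = Add(9785, Mul(-1, Mul(Rational(1, 3), Pow(Add(-50, Mul(Rational(1, 7), Pow(Add(-5, 288), -1), Add(28, Mul(12, Add(-5, 288))))), -1), Add(53, Mul(-1, Mul(Rational(1, 7), Pow(Add(-5, 288), -1), Add(28, Mul(12, Add(-5, 288))))))))) = Add(9785, Mul(-1, Mul(Rational(1, 3), Pow(Add(-50, Mul(Rational(1, 7), Pow(283, -1), Add(28, Mul(12, 283)))), -1), Add(53, Mul(-1, Mul(Rational(1, 7), Pow(283, -1), Add(28, Mul(12, 283)))))))) = Add(9785, Mul(-1, Mul(Rational(1, 3), Pow(Add(-50, Mul(Rational(1, 7), Rational(1, 283), Add(28, 3396))), -1), Add(53, Mul(-1, Mul(Rational(1, 7), Rational(1, 283), Add(28, 3396))))))) = Add(9785, Mul(-1, Mul(Rational(1, 3), Pow(Add(-50, Mul(Rational(1, 7), Rational(1, 283), 3424)), -1), Add(53, Mul(-1, Mul(Rational(1, 7), Rational(1, 283), 3424)))))) = Add(9785, Mul(-1, Mul(Rational(1, 3), Pow(Add(-50, Rational(3424, 1981)), -1), Add(53, Mul(-1, Rational(3424, 1981)))))) = Add(9785, Mul(-1, Mul(Rational(1, 3), Pow(Rational(-95626, 1981), -1), Add(53, Rational(-3424, 1981))))) = Add(9785, Mul(-1, Mul(Rational(1, 3), Rational(-1981, 95626), Rational(101569, 1981)))) = Add(9785, Mul(-1, Rational(-101569, 286878))) = Add(9785, Rational(101569, 286878)) = Rational(2807202799, 286878)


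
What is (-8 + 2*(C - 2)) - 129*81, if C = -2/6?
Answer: -31385/3 ≈ -10462.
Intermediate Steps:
C = -1/3 (C = -2*1/6 = -1/3 ≈ -0.33333)
(-8 + 2*(C - 2)) - 129*81 = (-8 + 2*(-1/3 - 2)) - 129*81 = (-8 + 2*(-7/3)) - 10449 = (-8 - 14/3) - 10449 = -38/3 - 10449 = -31385/3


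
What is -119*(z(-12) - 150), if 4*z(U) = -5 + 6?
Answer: 71281/4 ≈ 17820.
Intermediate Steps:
z(U) = ¼ (z(U) = (-5 + 6)/4 = (¼)*1 = ¼)
-119*(z(-12) - 150) = -119*(¼ - 150) = -119*(-599/4) = 71281/4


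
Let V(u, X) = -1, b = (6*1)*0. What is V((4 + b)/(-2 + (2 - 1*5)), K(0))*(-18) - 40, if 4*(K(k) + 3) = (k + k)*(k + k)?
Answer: -22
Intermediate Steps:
b = 0 (b = 6*0 = 0)
K(k) = -3 + k**2 (K(k) = -3 + ((k + k)*(k + k))/4 = -3 + ((2*k)*(2*k))/4 = -3 + (4*k**2)/4 = -3 + k**2)
V((4 + b)/(-2 + (2 - 1*5)), K(0))*(-18) - 40 = -1*(-18) - 40 = 18 - 40 = -22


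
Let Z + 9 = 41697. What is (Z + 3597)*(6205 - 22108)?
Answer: -720167355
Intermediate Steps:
Z = 41688 (Z = -9 + 41697 = 41688)
(Z + 3597)*(6205 - 22108) = (41688 + 3597)*(6205 - 22108) = 45285*(-15903) = -720167355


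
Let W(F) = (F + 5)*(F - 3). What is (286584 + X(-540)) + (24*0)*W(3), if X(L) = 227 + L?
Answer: 286271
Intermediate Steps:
W(F) = (-3 + F)*(5 + F) (W(F) = (5 + F)*(-3 + F) = (-3 + F)*(5 + F))
(286584 + X(-540)) + (24*0)*W(3) = (286584 + (227 - 540)) + (24*0)*(-15 + 3² + 2*3) = (286584 - 313) + 0*(-15 + 9 + 6) = 286271 + 0*0 = 286271 + 0 = 286271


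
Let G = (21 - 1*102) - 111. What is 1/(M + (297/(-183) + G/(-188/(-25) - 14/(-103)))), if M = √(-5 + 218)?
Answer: -3217842696637/60252552395524 - 361534030729*√213/180757657186572 ≈ -0.082596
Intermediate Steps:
G = -192 (G = (21 - 102) - 111 = -81 - 111 = -192)
M = √213 ≈ 14.595
1/(M + (297/(-183) + G/(-188/(-25) - 14/(-103)))) = 1/(√213 + (297/(-183) - 192/(-188/(-25) - 14/(-103)))) = 1/(√213 + (297*(-1/183) - 192/(-188*(-1/25) - 14*(-1/103)))) = 1/(√213 + (-99/61 - 192/(188/25 + 14/103))) = 1/(√213 + (-99/61 - 192/19714/2575)) = 1/(√213 + (-99/61 - 192*2575/19714)) = 1/(√213 + (-99/61 - 247200/9857)) = 1/(√213 - 16055043/601277) = 1/(-16055043/601277 + √213)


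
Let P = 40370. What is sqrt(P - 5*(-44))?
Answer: 3*sqrt(4510) ≈ 201.47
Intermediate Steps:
sqrt(P - 5*(-44)) = sqrt(40370 - 5*(-44)) = sqrt(40370 + 220) = sqrt(40590) = 3*sqrt(4510)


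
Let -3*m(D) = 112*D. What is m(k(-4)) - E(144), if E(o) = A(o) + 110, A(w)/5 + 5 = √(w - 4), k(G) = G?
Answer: 193/3 - 10*√35 ≈ 5.1725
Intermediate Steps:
A(w) = -25 + 5*√(-4 + w) (A(w) = -25 + 5*√(w - 4) = -25 + 5*√(-4 + w))
E(o) = 85 + 5*√(-4 + o) (E(o) = (-25 + 5*√(-4 + o)) + 110 = 85 + 5*√(-4 + o))
m(D) = -112*D/3
m(k(-4)) - E(144) = -112/3*(-4) - (85 + 5*√(-4 + 144)) = 448/3 - (85 + 5*√140) = 448/3 - (85 + 5*(2*√35)) = 448/3 - (85 + 10*√35) = 448/3 + (-85 - 10*√35) = 193/3 - 10*√35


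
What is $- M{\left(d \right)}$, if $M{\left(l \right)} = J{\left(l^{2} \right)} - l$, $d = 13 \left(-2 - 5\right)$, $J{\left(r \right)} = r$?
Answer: $-8372$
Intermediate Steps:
$d = -91$ ($d = 13 \left(-7\right) = -91$)
$M{\left(l \right)} = l^{2} - l$
$- M{\left(d \right)} = - \left(-91\right) \left(-1 - 91\right) = - \left(-91\right) \left(-92\right) = \left(-1\right) 8372 = -8372$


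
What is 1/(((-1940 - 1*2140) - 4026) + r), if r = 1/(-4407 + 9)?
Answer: -4398/35650189 ≈ -0.00012337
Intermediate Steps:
r = -1/4398 (r = 1/(-4398) = -1/4398 ≈ -0.00022738)
1/(((-1940 - 1*2140) - 4026) + r) = 1/(((-1940 - 1*2140) - 4026) - 1/4398) = 1/(((-1940 - 2140) - 4026) - 1/4398) = 1/((-4080 - 4026) - 1/4398) = 1/(-8106 - 1/4398) = 1/(-35650189/4398) = -4398/35650189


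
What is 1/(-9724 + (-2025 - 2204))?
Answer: -1/13953 ≈ -7.1669e-5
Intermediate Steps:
1/(-9724 + (-2025 - 2204)) = 1/(-9724 - 4229) = 1/(-13953) = -1/13953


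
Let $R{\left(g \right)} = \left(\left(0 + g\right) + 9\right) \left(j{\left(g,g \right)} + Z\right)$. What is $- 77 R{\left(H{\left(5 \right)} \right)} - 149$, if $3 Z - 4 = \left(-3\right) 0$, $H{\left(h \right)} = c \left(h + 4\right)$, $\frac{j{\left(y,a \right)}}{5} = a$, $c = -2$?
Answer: $-61595$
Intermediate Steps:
$j{\left(y,a \right)} = 5 a$
$H{\left(h \right)} = -8 - 2 h$ ($H{\left(h \right)} = - 2 \left(h + 4\right) = - 2 \left(4 + h\right) = -8 - 2 h$)
$Z = \frac{4}{3}$ ($Z = \frac{4}{3} + \frac{\left(-3\right) 0}{3} = \frac{4}{3} + \frac{1}{3} \cdot 0 = \frac{4}{3} + 0 = \frac{4}{3} \approx 1.3333$)
$R{\left(g \right)} = \left(9 + g\right) \left(\frac{4}{3} + 5 g\right)$ ($R{\left(g \right)} = \left(\left(0 + g\right) + 9\right) \left(5 g + \frac{4}{3}\right) = \left(g + 9\right) \left(\frac{4}{3} + 5 g\right) = \left(9 + g\right) \left(\frac{4}{3} + 5 g\right)$)
$- 77 R{\left(H{\left(5 \right)} \right)} - 149 = - 77 \left(12 + 5 \left(-8 - 10\right)^{2} + \frac{139 \left(-8 - 10\right)}{3}\right) - 149 = - 77 \left(12 + 5 \left(-18\right)^{2} + \frac{139}{3} \left(-18\right)\right) - 149 = - 77 \left(12 + 5 \cdot 324 - 834\right) - 149 = - 77 \left(12 + 1620 - 834\right) - 149 = \left(-77\right) 798 - 149 = -61446 - 149 = -61595$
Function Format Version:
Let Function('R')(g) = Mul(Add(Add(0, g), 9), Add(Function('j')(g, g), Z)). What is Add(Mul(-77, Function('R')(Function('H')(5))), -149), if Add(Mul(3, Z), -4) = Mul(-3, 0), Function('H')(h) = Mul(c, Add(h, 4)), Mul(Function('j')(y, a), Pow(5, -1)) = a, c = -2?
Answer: -61595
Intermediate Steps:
Function('j')(y, a) = Mul(5, a)
Function('H')(h) = Add(-8, Mul(-2, h)) (Function('H')(h) = Mul(-2, Add(h, 4)) = Mul(-2, Add(4, h)) = Add(-8, Mul(-2, h)))
Z = Rational(4, 3) (Z = Add(Rational(4, 3), Mul(Rational(1, 3), Mul(-3, 0))) = Add(Rational(4, 3), Mul(Rational(1, 3), 0)) = Add(Rational(4, 3), 0) = Rational(4, 3) ≈ 1.3333)
Function('R')(g) = Mul(Add(9, g), Add(Rational(4, 3), Mul(5, g))) (Function('R')(g) = Mul(Add(Add(0, g), 9), Add(Mul(5, g), Rational(4, 3))) = Mul(Add(g, 9), Add(Rational(4, 3), Mul(5, g))) = Mul(Add(9, g), Add(Rational(4, 3), Mul(5, g))))
Add(Mul(-77, Function('R')(Function('H')(5))), -149) = Add(Mul(-77, Add(12, Mul(5, Pow(Add(-8, Mul(-2, 5)), 2)), Mul(Rational(139, 3), Add(-8, Mul(-2, 5))))), -149) = Add(Mul(-77, Add(12, Mul(5, Pow(Add(-8, -10), 2)), Mul(Rational(139, 3), Add(-8, -10)))), -149) = Add(Mul(-77, Add(12, Mul(5, Pow(-18, 2)), Mul(Rational(139, 3), -18))), -149) = Add(Mul(-77, Add(12, Mul(5, 324), -834)), -149) = Add(Mul(-77, Add(12, 1620, -834)), -149) = Add(Mul(-77, 798), -149) = Add(-61446, -149) = -61595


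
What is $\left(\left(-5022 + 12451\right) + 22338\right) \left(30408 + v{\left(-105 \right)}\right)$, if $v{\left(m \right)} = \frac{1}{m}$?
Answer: $\frac{95041238513}{105} \approx 9.0515 \cdot 10^{8}$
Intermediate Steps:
$\left(\left(-5022 + 12451\right) + 22338\right) \left(30408 + v{\left(-105 \right)}\right) = \left(\left(-5022 + 12451\right) + 22338\right) \left(30408 + \frac{1}{-105}\right) = \left(7429 + 22338\right) \left(30408 - \frac{1}{105}\right) = 29767 \cdot \frac{3192839}{105} = \frac{95041238513}{105}$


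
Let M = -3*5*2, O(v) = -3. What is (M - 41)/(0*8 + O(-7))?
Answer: 71/3 ≈ 23.667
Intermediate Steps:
M = -30 (M = -15*2 = -30)
(M - 41)/(0*8 + O(-7)) = (-30 - 41)/(0*8 - 3) = -71/(0 - 3) = -71/(-3) = -71*(-⅓) = 71/3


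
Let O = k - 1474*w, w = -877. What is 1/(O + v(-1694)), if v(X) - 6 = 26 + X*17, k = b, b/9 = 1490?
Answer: 1/1277342 ≈ 7.8288e-7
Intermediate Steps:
b = 13410 (b = 9*1490 = 13410)
k = 13410
v(X) = 32 + 17*X (v(X) = 6 + (26 + X*17) = 6 + (26 + 17*X) = 32 + 17*X)
O = 1306108 (O = 13410 - 1474*(-877) = 13410 + 1292698 = 1306108)
1/(O + v(-1694)) = 1/(1306108 + (32 + 17*(-1694))) = 1/(1306108 + (32 - 28798)) = 1/(1306108 - 28766) = 1/1277342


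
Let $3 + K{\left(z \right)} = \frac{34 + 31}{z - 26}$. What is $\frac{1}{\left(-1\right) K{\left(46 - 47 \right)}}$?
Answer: $\frac{27}{146} \approx 0.18493$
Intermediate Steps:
$K{\left(z \right)} = -3 + \frac{65}{-26 + z}$ ($K{\left(z \right)} = -3 + \frac{34 + 31}{z - 26} = -3 + \frac{65}{-26 + z}$)
$\frac{1}{\left(-1\right) K{\left(46 - 47 \right)}} = \frac{1}{\left(-1\right) \frac{143 - 3 \left(46 - 47\right)}{-26 + \left(46 - 47\right)}} = \frac{1}{\left(-1\right) \frac{143 - -3}{-26 - 1}} = \frac{1}{\left(-1\right) \frac{143 + 3}{-27}} = \frac{1}{\left(-1\right) \left(\left(- \frac{1}{27}\right) 146\right)} = \frac{1}{\left(-1\right) \left(- \frac{146}{27}\right)} = \frac{1}{\frac{146}{27}} = \frac{27}{146}$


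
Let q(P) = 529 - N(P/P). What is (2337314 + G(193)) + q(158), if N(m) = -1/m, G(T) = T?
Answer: 2338037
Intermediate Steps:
q(P) = 530 (q(P) = 529 - (-1)/(P/P) = 529 - (-1)/1 = 529 - (-1) = 529 - 1*(-1) = 529 + 1 = 530)
(2337314 + G(193)) + q(158) = (2337314 + 193) + 530 = 2337507 + 530 = 2338037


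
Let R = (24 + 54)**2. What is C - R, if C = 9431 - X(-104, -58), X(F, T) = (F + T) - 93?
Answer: 3602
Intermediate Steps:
R = 6084 (R = 78**2 = 6084)
X(F, T) = -93 + F + T
C = 9686 (C = 9431 - (-93 - 104 - 58) = 9431 - 1*(-255) = 9431 + 255 = 9686)
C - R = 9686 - 1*6084 = 9686 - 6084 = 3602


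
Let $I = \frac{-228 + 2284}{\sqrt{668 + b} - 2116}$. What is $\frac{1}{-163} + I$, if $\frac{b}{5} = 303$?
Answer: $- \frac{713606121}{729469499} - \frac{2056 \sqrt{2183}}{4475273} \approx -0.99972$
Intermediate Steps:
$b = 1515$ ($b = 5 \cdot 303 = 1515$)
$I = \frac{2056}{-2116 + \sqrt{2183}}$ ($I = \frac{-228 + 2284}{\sqrt{668 + 1515} - 2116} = \frac{2056}{\sqrt{2183} - 2116} = \frac{2056}{-2116 + \sqrt{2183}} \approx -0.99358$)
$\frac{1}{-163} + I = \frac{1}{-163} - \left(\frac{4350496}{4475273} + \frac{2056 \sqrt{2183}}{4475273}\right) = - \frac{1}{163} - \left(\frac{4350496}{4475273} + \frac{2056 \sqrt{2183}}{4475273}\right) = - \frac{713606121}{729469499} - \frac{2056 \sqrt{2183}}{4475273}$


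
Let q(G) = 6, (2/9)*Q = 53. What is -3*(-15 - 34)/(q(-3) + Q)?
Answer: 98/163 ≈ 0.60123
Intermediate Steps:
Q = 477/2 (Q = (9/2)*53 = 477/2 ≈ 238.50)
-3*(-15 - 34)/(q(-3) + Q) = -3*(-15 - 34)/(6 + 477/2) = -(-147)/489/2 = -(-147)*2/489 = -3*(-98/489) = 98/163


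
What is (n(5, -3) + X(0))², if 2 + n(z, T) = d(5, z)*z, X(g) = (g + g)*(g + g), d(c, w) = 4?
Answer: 324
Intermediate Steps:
X(g) = 4*g² (X(g) = (2*g)*(2*g) = 4*g²)
n(z, T) = -2 + 4*z
(n(5, -3) + X(0))² = ((-2 + 4*5) + 4*0²)² = ((-2 + 20) + 4*0)² = (18 + 0)² = 18² = 324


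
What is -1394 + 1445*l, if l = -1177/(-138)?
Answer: 1508393/138 ≈ 10930.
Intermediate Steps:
l = 1177/138 (l = -1177*(-1/138) = 1177/138 ≈ 8.5290)
-1394 + 1445*l = -1394 + 1445*(1177/138) = -1394 + 1700765/138 = 1508393/138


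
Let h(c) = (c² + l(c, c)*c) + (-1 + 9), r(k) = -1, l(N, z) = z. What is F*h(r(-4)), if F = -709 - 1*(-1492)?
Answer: 7830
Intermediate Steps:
F = 783 (F = -709 + 1492 = 783)
h(c) = 8 + 2*c² (h(c) = (c² + c*c) + (-1 + 9) = (c² + c²) + 8 = 2*c² + 8 = 8 + 2*c²)
F*h(r(-4)) = 783*(8 + 2*(-1)²) = 783*(8 + 2*1) = 783*(8 + 2) = 783*10 = 7830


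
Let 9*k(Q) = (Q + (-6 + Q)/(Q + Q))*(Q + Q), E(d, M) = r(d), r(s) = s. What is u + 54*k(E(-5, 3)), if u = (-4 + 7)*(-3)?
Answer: 225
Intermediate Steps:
E(d, M) = d
k(Q) = 2*Q*(Q + (-6 + Q)/(2*Q))/9 (k(Q) = ((Q + (-6 + Q)/(Q + Q))*(Q + Q))/9 = ((Q + (-6 + Q)/((2*Q)))*(2*Q))/9 = ((Q + (-6 + Q)*(1/(2*Q)))*(2*Q))/9 = ((Q + (-6 + Q)/(2*Q))*(2*Q))/9 = (2*Q*(Q + (-6 + Q)/(2*Q)))/9 = 2*Q*(Q + (-6 + Q)/(2*Q))/9)
u = -9 (u = 3*(-3) = -9)
u + 54*k(E(-5, 3)) = -9 + 54*(-⅔ + (⅑)*(-5) + (2/9)*(-5)²) = -9 + 54*(-⅔ - 5/9 + (2/9)*25) = -9 + 54*(-⅔ - 5/9 + 50/9) = -9 + 54*(13/3) = -9 + 234 = 225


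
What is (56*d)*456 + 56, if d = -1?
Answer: -25480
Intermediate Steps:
(56*d)*456 + 56 = (56*(-1))*456 + 56 = -56*456 + 56 = -25536 + 56 = -25480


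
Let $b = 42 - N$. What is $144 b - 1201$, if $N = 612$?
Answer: $-83281$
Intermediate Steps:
$b = -570$ ($b = 42 - 612 = -570$)
$144 b - 1201 = 144 \left(-570\right) - 1201 = -82080 - 1201 = -83281$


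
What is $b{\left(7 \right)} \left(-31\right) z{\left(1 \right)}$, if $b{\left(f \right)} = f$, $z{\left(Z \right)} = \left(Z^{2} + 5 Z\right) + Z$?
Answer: $-1519$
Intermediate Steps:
$z{\left(Z \right)} = Z^{2} + 6 Z$
$b{\left(7 \right)} \left(-31\right) z{\left(1 \right)} = 7 \left(-31\right) 1 \left(6 + 1\right) = - 217 \cdot 1 \cdot 7 = \left(-217\right) 7 = -1519$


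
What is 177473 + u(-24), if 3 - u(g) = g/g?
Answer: 177475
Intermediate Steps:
u(g) = 2 (u(g) = 3 - g/g = 3 - 1*1 = 3 - 1 = 2)
177473 + u(-24) = 177473 + 2 = 177475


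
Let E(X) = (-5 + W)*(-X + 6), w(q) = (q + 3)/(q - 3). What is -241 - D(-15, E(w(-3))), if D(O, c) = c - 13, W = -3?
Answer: -180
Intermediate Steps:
w(q) = (3 + q)/(-3 + q)
E(X) = -48 + 8*X (E(X) = (-5 - 3)*(-X + 6) = -8*(6 - X) = -48 + 8*X)
D(O, c) = -13 + c
-241 - D(-15, E(w(-3))) = -241 - (-13 + (-48 + 8*((3 - 3)/(-3 - 3)))) = -241 - (-13 + (-48 + 8*(0/(-6)))) = -241 - (-13 + (-48 + 8*(-⅙*0))) = -241 - (-13 + (-48 + 8*0)) = -241 - (-13 + (-48 + 0)) = -241 - (-13 - 48) = -241 - 1*(-61) = -241 + 61 = -180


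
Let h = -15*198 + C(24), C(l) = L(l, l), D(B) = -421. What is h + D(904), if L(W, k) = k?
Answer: -3367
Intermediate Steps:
C(l) = l
h = -2946 (h = -15*198 + 24 = -2970 + 24 = -2946)
h + D(904) = -2946 - 421 = -3367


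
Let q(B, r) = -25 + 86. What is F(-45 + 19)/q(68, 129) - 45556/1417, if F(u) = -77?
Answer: -2888025/86437 ≈ -33.412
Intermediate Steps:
q(B, r) = 61
F(-45 + 19)/q(68, 129) - 45556/1417 = -77/61 - 45556/1417 = -2888025/86437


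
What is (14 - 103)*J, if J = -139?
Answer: 12371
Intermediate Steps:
(14 - 103)*J = (14 - 103)*(-139) = -89*(-139) = 12371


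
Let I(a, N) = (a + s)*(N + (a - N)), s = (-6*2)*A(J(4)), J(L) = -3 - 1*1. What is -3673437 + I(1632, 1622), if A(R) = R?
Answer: -931677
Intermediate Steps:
J(L) = -4 (J(L) = -3 - 1 = -4)
s = 48 (s = -6*2*(-4) = -12*(-4) = 48)
I(a, N) = a*(48 + a) (I(a, N) = (a + 48)*(N + (a - N)) = (48 + a)*a = a*(48 + a))
-3673437 + I(1632, 1622) = -3673437 + 1632*(48 + 1632) = -3673437 + 1632*1680 = -3673437 + 2741760 = -931677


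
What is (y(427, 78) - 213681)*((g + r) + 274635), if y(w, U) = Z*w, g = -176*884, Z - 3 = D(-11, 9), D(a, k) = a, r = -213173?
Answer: 20433603834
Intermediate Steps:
Z = -8 (Z = 3 - 11 = -8)
g = -155584
y(w, U) = -8*w
(y(427, 78) - 213681)*((g + r) + 274635) = (-8*427 - 213681)*((-155584 - 213173) + 274635) = (-3416 - 213681)*(-368757 + 274635) = -217097*(-94122) = 20433603834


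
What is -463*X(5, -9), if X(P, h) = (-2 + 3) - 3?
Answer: 926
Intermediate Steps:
X(P, h) = -2 (X(P, h) = 1 - 3 = -2)
-463*X(5, -9) = -463*(-2) = 926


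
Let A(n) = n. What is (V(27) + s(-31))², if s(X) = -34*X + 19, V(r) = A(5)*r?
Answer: 1459264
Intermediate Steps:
V(r) = 5*r
s(X) = 19 - 34*X
(V(27) + s(-31))² = (5*27 + (19 - 34*(-31)))² = (135 + (19 + 1054))² = (135 + 1073)² = 1208² = 1459264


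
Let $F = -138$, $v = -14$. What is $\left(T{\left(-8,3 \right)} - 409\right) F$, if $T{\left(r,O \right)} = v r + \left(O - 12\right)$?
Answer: $42228$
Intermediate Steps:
$T{\left(r,O \right)} = -12 + O - 14 r$ ($T{\left(r,O \right)} = - 14 r + \left(O - 12\right) = - 14 r + \left(-12 + O\right) = -12 + O - 14 r$)
$\left(T{\left(-8,3 \right)} - 409\right) F = \left(\left(-12 + 3 - -112\right) - 409\right) \left(-138\right) = \left(\left(-12 + 3 + 112\right) - 409\right) \left(-138\right) = \left(103 - 409\right) \left(-138\right) = \left(-306\right) \left(-138\right) = 42228$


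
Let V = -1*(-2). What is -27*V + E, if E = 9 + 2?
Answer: -43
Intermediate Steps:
V = 2
E = 11
-27*V + E = -27*2 + 11 = -54 + 11 = -43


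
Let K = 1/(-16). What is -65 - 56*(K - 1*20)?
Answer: 2117/2 ≈ 1058.5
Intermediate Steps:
K = -1/16 ≈ -0.062500
-65 - 56*(K - 1*20) = -65 - 56*(-1/16 - 1*20) = -65 - 56*(-1/16 - 20) = -65 - 56*(-321/16) = -65 + 2247/2 = 2117/2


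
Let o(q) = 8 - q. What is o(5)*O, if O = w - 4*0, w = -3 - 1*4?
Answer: -21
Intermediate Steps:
w = -7 (w = -3 - 4 = -7)
O = -7 (O = -7 - 4*0 = -7 + 0 = -7)
o(5)*O = (8 - 1*5)*(-7) = (8 - 5)*(-7) = 3*(-7) = -21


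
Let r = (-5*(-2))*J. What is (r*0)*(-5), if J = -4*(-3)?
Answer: 0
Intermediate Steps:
J = 12
r = 120 (r = -5*(-2)*12 = 10*12 = 120)
(r*0)*(-5) = (120*0)*(-5) = 0*(-5) = 0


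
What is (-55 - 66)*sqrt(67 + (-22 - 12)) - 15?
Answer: -15 - 121*sqrt(33) ≈ -710.09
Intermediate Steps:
(-55 - 66)*sqrt(67 + (-22 - 12)) - 15 = -121*sqrt(67 - 34) - 15 = -121*sqrt(33) - 15 = -15 - 121*sqrt(33)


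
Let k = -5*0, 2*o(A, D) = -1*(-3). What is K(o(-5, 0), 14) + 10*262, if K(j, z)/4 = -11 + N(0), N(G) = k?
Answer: 2576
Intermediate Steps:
o(A, D) = 3/2 (o(A, D) = (-1*(-3))/2 = (1/2)*3 = 3/2)
k = 0
N(G) = 0
K(j, z) = -44 (K(j, z) = 4*(-11 + 0) = 4*(-11) = -44)
K(o(-5, 0), 14) + 10*262 = -44 + 10*262 = -44 + 2620 = 2576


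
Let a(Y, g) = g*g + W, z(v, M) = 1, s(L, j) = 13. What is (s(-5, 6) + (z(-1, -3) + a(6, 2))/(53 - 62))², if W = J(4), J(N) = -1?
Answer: 12769/81 ≈ 157.64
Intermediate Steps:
W = -1
a(Y, g) = -1 + g² (a(Y, g) = g*g - 1 = g² - 1 = -1 + g²)
(s(-5, 6) + (z(-1, -3) + a(6, 2))/(53 - 62))² = (13 + (1 + (-1 + 2²))/(53 - 62))² = (13 + (1 + (-1 + 4))/(-9))² = (13 + (1 + 3)*(-⅑))² = (13 + 4*(-⅑))² = (13 - 4/9)² = (113/9)² = 12769/81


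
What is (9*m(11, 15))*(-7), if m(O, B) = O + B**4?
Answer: -3190068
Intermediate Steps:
(9*m(11, 15))*(-7) = (9*(11 + 15**4))*(-7) = (9*(11 + 50625))*(-7) = (9*50636)*(-7) = 455724*(-7) = -3190068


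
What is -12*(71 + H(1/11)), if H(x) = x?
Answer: -9384/11 ≈ -853.09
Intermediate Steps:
-12*(71 + H(1/11)) = -12*(71 + 1/11) = -12*782/11 = -9384/11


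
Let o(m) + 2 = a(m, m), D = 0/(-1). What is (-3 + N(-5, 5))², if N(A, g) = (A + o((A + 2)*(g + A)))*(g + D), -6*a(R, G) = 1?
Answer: 54289/36 ≈ 1508.0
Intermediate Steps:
a(R, G) = -⅙ (a(R, G) = -⅙*1 = -⅙)
D = 0 (D = 0*(-1) = 0)
o(m) = -13/6 (o(m) = -2 - ⅙ = -13/6)
N(A, g) = g*(-13/6 + A) (N(A, g) = (A - 13/6)*(g + 0) = (-13/6 + A)*g = g*(-13/6 + A))
(-3 + N(-5, 5))² = (-3 + (⅙)*5*(-13 + 6*(-5)))² = (-3 + (⅙)*5*(-13 - 30))² = (-3 + (⅙)*5*(-43))² = (-3 - 215/6)² = (-233/6)² = 54289/36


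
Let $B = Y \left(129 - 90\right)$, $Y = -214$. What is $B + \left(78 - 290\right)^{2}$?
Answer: $36598$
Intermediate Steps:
$B = -8346$ ($B = - 214 \left(129 - 90\right) = \left(-214\right) 39 = -8346$)
$B + \left(78 - 290\right)^{2} = -8346 + \left(78 - 290\right)^{2} = -8346 + \left(-212\right)^{2} = -8346 + 44944 = 36598$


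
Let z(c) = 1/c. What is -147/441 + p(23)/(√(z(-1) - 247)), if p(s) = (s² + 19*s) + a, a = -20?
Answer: -⅓ - 473*I*√62/62 ≈ -0.33333 - 60.071*I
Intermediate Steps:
p(s) = -20 + s² + 19*s (p(s) = (s² + 19*s) - 20 = -20 + s² + 19*s)
-147/441 + p(23)/(√(z(-1) - 247)) = -147/441 + (-20 + 23² + 19*23)/(√(1/(-1) - 247)) = -147*1/441 + (-20 + 529 + 437)/(√(-1 - 247)) = -⅓ + 946/(√(-248)) = -⅓ + 946/((2*I*√62)) = -⅓ + 946*(-I*√62/124) = -⅓ - 473*I*√62/62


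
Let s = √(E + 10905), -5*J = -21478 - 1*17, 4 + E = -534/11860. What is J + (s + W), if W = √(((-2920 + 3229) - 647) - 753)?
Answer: 4299 + √383330991590/5930 + I*√1091 ≈ 4403.4 + 33.03*I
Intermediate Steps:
E = -23987/5930 (E = -4 - 534/11860 = -4 - 534*1/11860 = -4 - 267/5930 = -23987/5930 ≈ -4.0450)
J = 4299 (J = -(-21478 - 1*17)/5 = -(-21478 - 17)/5 = -⅕*(-21495) = 4299)
s = √383330991590/5930 (s = √(-23987/5930 + 10905) = √(64642663/5930) = √383330991590/5930 ≈ 104.41)
W = I*√1091 (W = √((309 - 647) - 753) = √(-338 - 753) = √(-1091) = I*√1091 ≈ 33.03*I)
J + (s + W) = 4299 + (√383330991590/5930 + I*√1091) = 4299 + √383330991590/5930 + I*√1091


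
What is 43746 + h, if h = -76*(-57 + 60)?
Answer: 43518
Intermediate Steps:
h = -228 (h = -76*3 = -228)
43746 + h = 43746 - 228 = 43518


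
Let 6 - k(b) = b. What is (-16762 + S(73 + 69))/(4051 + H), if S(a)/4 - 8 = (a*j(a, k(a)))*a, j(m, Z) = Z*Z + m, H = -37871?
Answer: -751624899/16910 ≈ -44449.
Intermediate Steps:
k(b) = 6 - b
j(m, Z) = m + Z² (j(m, Z) = Z² + m = m + Z²)
S(a) = 32 + 4*a²*(a + (6 - a)²) (S(a) = 32 + 4*((a*(a + (6 - a)²))*a) = 32 + 4*(a²*(a + (6 - a)²)) = 32 + 4*a²*(a + (6 - a)²))
(-16762 + S(73 + 69))/(4051 + H) = (-16762 + (32 + 4*(73 + 69)²*((73 + 69) + (-6 + (73 + 69))²)))/(4051 - 37871) = (-16762 + (32 + 4*142²*(142 + (-6 + 142)²)))/(-33820) = (-16762 + (32 + 4*20164*(142 + 136²)))*(-1/33820) = (-16762 + (32 + 4*20164*(142 + 18496)))*(-1/33820) = (-16762 + (32 + 4*20164*18638))*(-1/33820) = (-16762 + (32 + 1503266528))*(-1/33820) = (-16762 + 1503266560)*(-1/33820) = 1503249798*(-1/33820) = -751624899/16910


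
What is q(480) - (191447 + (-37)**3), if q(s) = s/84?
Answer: -985518/7 ≈ -1.4079e+5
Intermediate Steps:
q(s) = s/84 (q(s) = s*(1/84) = s/84)
q(480) - (191447 + (-37)**3) = (1/84)*480 - (191447 + (-37)**3) = 40/7 - (191447 - 50653) = 40/7 - 1*140794 = 40/7 - 140794 = -985518/7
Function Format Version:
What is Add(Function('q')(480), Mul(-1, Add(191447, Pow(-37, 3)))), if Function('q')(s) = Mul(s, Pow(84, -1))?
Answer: Rational(-985518, 7) ≈ -1.4079e+5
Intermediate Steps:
Function('q')(s) = Mul(Rational(1, 84), s) (Function('q')(s) = Mul(s, Rational(1, 84)) = Mul(Rational(1, 84), s))
Add(Function('q')(480), Mul(-1, Add(191447, Pow(-37, 3)))) = Add(Mul(Rational(1, 84), 480), Mul(-1, Add(191447, Pow(-37, 3)))) = Add(Rational(40, 7), Mul(-1, Add(191447, -50653))) = Add(Rational(40, 7), Mul(-1, 140794)) = Add(Rational(40, 7), -140794) = Rational(-985518, 7)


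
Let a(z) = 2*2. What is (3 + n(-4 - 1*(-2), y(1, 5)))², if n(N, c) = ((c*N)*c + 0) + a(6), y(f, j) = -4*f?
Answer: 625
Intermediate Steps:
a(z) = 4
n(N, c) = 4 + N*c² (n(N, c) = ((c*N)*c + 0) + 4 = ((N*c)*c + 0) + 4 = (N*c² + 0) + 4 = N*c² + 4 = 4 + N*c²)
(3 + n(-4 - 1*(-2), y(1, 5)))² = (3 + (4 + (-4 - 1*(-2))*(-4*1)²))² = (3 + (4 + (-4 + 2)*(-4)²))² = (3 + (4 - 2*16))² = (3 + (4 - 32))² = (3 - 28)² = (-25)² = 625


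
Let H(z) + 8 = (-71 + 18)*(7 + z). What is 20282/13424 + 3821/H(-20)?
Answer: 32552573/4570872 ≈ 7.1217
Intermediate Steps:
H(z) = -379 - 53*z (H(z) = -8 + (-71 + 18)*(7 + z) = -8 - 53*(7 + z) = -8 + (-371 - 53*z) = -379 - 53*z)
20282/13424 + 3821/H(-20) = 20282/13424 + 3821/(-379 - 53*(-20)) = 20282*(1/13424) + 3821/(-379 + 1060) = 10141/6712 + 3821/681 = 32552573/4570872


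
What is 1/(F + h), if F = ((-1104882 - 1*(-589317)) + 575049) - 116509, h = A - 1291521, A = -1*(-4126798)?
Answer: 1/2778252 ≈ 3.5994e-7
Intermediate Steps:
A = 4126798
h = 2835277 (h = 4126798 - 1291521 = 2835277)
F = -57025 (F = ((-1104882 + 589317) + 575049) - 116509 = (-515565 + 575049) - 116509 = 59484 - 116509 = -57025)
1/(F + h) = 1/(-57025 + 2835277) = 1/2778252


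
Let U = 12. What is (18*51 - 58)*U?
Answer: 10320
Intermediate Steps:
(18*51 - 58)*U = (18*51 - 58)*12 = (918 - 58)*12 = 860*12 = 10320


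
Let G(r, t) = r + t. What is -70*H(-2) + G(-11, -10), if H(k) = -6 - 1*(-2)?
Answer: 259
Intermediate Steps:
H(k) = -4 (H(k) = -6 + 2 = -4)
-70*H(-2) + G(-11, -10) = -70*(-4) + (-11 - 10) = 280 - 21 = 259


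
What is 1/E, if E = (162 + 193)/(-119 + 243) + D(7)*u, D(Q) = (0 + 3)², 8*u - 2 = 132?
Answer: 31/4762 ≈ 0.0065099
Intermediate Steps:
u = 67/4 (u = ¼ + (⅛)*132 = ¼ + 33/2 = 67/4 ≈ 16.750)
D(Q) = 9 (D(Q) = 3² = 9)
E = 4762/31 (E = (162 + 193)/(-119 + 243) + 9*(67/4) = 355/124 + 603/4 = 4762/31 ≈ 153.61)
1/E = 1/(4762/31) = 31/4762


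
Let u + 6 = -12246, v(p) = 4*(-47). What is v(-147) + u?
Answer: -12440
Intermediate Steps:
v(p) = -188
u = -12252 (u = -6 - 12246 = -12252)
v(-147) + u = -188 - 12252 = -12440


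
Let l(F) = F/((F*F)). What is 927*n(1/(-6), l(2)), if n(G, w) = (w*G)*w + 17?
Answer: 125763/8 ≈ 15720.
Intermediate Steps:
l(F) = 1/F (l(F) = F/(F**2) = F/F**2 = 1/F)
n(G, w) = 17 + G*w**2 (n(G, w) = (G*w)*w + 17 = G*w**2 + 17 = 17 + G*w**2)
927*n(1/(-6), l(2)) = 927*(17 + (1/2)**2/(-6)) = 927*(17 - (1/2)**2/6) = 927*(17 - 1/6*1/4) = 927*(17 - 1/24) = 927*(407/24) = 125763/8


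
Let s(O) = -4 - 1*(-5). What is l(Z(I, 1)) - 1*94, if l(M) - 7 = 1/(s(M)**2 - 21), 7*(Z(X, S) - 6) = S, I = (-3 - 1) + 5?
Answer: -1741/20 ≈ -87.050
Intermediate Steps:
I = 1 (I = -4 + 5 = 1)
s(O) = 1 (s(O) = -4 + 5 = 1)
Z(X, S) = 6 + S/7
l(M) = 139/20 (l(M) = 7 + 1/(1**2 - 21) = 7 + 1/(1 - 21) = 7 + 1/(-20) = 7 - 1/20 = 139/20)
l(Z(I, 1)) - 1*94 = 139/20 - 1*94 = 139/20 - 94 = -1741/20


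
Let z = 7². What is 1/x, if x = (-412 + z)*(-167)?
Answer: 1/60621 ≈ 1.6496e-5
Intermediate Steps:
z = 49
x = 60621 (x = (-412 + 49)*(-167) = -363*(-167) = 60621)
1/x = 1/60621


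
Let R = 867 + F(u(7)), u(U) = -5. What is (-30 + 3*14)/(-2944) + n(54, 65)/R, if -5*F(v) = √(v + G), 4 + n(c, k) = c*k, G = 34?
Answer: 607327611/150337568 + 8765*√29/9396098 ≈ 4.0448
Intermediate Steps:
n(c, k) = -4 + c*k
F(v) = -√(34 + v)/5 (F(v) = -√(v + 34)/5 = -√(34 + v)/5)
R = 867 - √29/5 (R = 867 - √(34 - 5)/5 = 867 - √29/5 ≈ 865.92)
(-30 + 3*14)/(-2944) + n(54, 65)/R = (-30 + 3*14)/(-2944) + (-4 + 54*65)/(867 - √29/5) = (-30 + 42)*(-1/2944) + (-4 + 3510)/(867 - √29/5) = 12*(-1/2944) + 3506/(867 - √29/5) = -3/736 + 3506/(867 - √29/5)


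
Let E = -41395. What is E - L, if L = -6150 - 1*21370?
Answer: -13875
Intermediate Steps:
L = -27520 (L = -6150 - 21370 = -27520)
E - L = -41395 - 1*(-27520) = -41395 + 27520 = -13875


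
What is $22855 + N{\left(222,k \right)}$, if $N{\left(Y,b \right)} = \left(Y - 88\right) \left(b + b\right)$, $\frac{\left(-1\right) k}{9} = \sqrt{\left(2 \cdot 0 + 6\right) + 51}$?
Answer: $22855 - 2412 \sqrt{57} \approx 4644.8$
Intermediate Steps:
$k = - 9 \sqrt{57}$ ($k = - 9 \sqrt{\left(2 \cdot 0 + 6\right) + 51} = - 9 \sqrt{\left(0 + 6\right) + 51} = - 9 \sqrt{6 + 51} = - 9 \sqrt{57} \approx -67.948$)
$N{\left(Y,b \right)} = 2 b \left(-88 + Y\right)$ ($N{\left(Y,b \right)} = \left(-88 + Y\right) 2 b = 2 b \left(-88 + Y\right)$)
$22855 + N{\left(222,k \right)} = 22855 + 2 \left(- 9 \sqrt{57}\right) \left(-88 + 222\right) = 22855 + 2 \left(- 9 \sqrt{57}\right) 134 = 22855 - 2412 \sqrt{57}$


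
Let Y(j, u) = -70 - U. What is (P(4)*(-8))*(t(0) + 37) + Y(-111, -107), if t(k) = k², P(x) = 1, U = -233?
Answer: -133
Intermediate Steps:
Y(j, u) = 163 (Y(j, u) = -70 - 1*(-233) = -70 + 233 = 163)
(P(4)*(-8))*(t(0) + 37) + Y(-111, -107) = (1*(-8))*(0² + 37) + 163 = -8*(0 + 37) + 163 = -8*37 + 163 = -296 + 163 = -133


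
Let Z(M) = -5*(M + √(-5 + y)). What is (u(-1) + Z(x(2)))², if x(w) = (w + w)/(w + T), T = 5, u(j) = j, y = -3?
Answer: -9071/49 + 540*I*√2/7 ≈ -185.12 + 109.1*I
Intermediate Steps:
x(w) = 2*w/(5 + w) (x(w) = (w + w)/(w + 5) = (2*w)/(5 + w) = 2*w/(5 + w))
Z(M) = -5*M - 10*I*√2 (Z(M) = -5*(M + √(-5 - 3)) = -5*(M + √(-8)) = -5*(M + 2*I*√2) = -5*M - 10*I*√2)
(u(-1) + Z(x(2)))² = (-1 + (-10*2/(5 + 2) - 10*I*√2))² = (-1 + (-10*2/7 - 10*I*√2))² = (-1 + (-5*4/7 - 10*I*√2))² = (-1 + (-20/7 - 10*I*√2))² = (-27/7 - 10*I*√2)²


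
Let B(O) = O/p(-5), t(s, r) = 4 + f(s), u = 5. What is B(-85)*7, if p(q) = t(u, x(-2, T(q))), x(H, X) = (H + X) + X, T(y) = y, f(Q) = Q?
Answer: -595/9 ≈ -66.111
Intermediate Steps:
x(H, X) = H + 2*X
t(s, r) = 4 + s
p(q) = 9 (p(q) = 4 + 5 = 9)
B(O) = O/9
B(-85)*7 = ((1/9)*(-85))*7 = -85/9*7 = -595/9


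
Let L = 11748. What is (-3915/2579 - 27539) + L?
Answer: -40728904/2579 ≈ -15793.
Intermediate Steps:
(-3915/2579 - 27539) + L = (-3915/2579 - 27539) + 11748 = -71026996/2579 + 11748 = -40728904/2579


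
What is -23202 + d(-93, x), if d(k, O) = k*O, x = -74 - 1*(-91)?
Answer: -24783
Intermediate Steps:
x = 17 (x = -74 + 91 = 17)
d(k, O) = O*k
-23202 + d(-93, x) = -23202 + 17*(-93) = -23202 - 1581 = -24783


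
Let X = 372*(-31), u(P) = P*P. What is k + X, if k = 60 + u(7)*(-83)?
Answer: -15539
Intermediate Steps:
u(P) = P**2
k = -4007 (k = 60 + 7**2*(-83) = 60 + 49*(-83) = 60 - 4067 = -4007)
X = -11532
k + X = -4007 - 11532 = -15539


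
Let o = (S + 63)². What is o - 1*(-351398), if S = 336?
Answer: 510599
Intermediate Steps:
o = 159201 (o = (336 + 63)² = 399² = 159201)
o - 1*(-351398) = 159201 - 1*(-351398) = 159201 + 351398 = 510599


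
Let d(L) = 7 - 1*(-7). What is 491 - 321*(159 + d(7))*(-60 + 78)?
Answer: -999103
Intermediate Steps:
d(L) = 14 (d(L) = 7 + 7 = 14)
491 - 321*(159 + d(7))*(-60 + 78) = 491 - 321*(159 + 14)*(-60 + 78) = 491 - 55533*18 = 491 - 321*3114 = 491 - 999594 = -999103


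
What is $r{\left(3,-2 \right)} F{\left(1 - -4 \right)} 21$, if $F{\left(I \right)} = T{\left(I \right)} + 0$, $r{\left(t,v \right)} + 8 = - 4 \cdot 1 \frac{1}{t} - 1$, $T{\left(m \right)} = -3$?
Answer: $651$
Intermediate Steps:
$r{\left(t,v \right)} = -9 - \frac{4}{t}$ ($r{\left(t,v \right)} = -8 - \left(1 + 4 \cdot 1 \frac{1}{t}\right) = -8 - \left(1 + \frac{4}{t}\right) = -9 - \frac{4}{t}$)
$F{\left(I \right)} = -3$ ($F{\left(I \right)} = -3 + 0 = -3$)
$r{\left(3,-2 \right)} F{\left(1 - -4 \right)} 21 = \left(-9 - \frac{4}{3}\right) \left(-3\right) 21 = \left(- \frac{31}{3}\right) \left(-3\right) 21 = 31 \cdot 21 = 651$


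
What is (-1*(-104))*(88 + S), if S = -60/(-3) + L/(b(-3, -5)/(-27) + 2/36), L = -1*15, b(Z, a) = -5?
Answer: 4752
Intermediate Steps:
L = -15
S = -550/13 (S = -60/(-3) - 15/(-5/(-27) + 2/36) = -60*(-1/3) - 15/(-5*(-1/27) + 2*(1/36)) = 20 - 15/(5/27 + 1/18) = 20 - 15/13/54 = 20 - 15*54/13 = 20 - 810/13 = -550/13 ≈ -42.308)
(-1*(-104))*(88 + S) = (-1*(-104))*(88 - 550/13) = 104*(594/13) = 4752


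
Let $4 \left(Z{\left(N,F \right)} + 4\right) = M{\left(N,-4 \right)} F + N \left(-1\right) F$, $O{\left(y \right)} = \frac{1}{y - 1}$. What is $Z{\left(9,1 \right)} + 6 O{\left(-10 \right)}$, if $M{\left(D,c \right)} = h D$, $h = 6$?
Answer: $\frac{295}{44} \approx 6.7045$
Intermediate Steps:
$M{\left(D,c \right)} = 6 D$
$O{\left(y \right)} = \frac{1}{-1 + y}$
$Z{\left(N,F \right)} = -4 + \frac{5 F N}{4}$ ($Z{\left(N,F \right)} = -4 + \frac{6 N F + N \left(-1\right) F}{4} = -4 + \frac{6 F N + - N F}{4} = -4 + \frac{6 F N - F N}{4} = -4 + \frac{5 F N}{4}$)
$Z{\left(9,1 \right)} + 6 O{\left(-10 \right)} = \left(-4 + \frac{5}{4} \cdot 1 \cdot 9\right) + \frac{6}{-1 - 10} = \left(-4 + \frac{45}{4}\right) + \frac{6}{-11} = \frac{29}{4} + 6 \left(- \frac{1}{11}\right) = \frac{29}{4} - \frac{6}{11} = \frac{295}{44}$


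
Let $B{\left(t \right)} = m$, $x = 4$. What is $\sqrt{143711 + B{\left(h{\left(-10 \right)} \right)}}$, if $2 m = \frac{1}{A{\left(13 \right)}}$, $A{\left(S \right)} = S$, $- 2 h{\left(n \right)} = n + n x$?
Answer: $\frac{\sqrt{97148662}}{26} \approx 379.09$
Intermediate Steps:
$h{\left(n \right)} = - \frac{5 n}{2}$ ($h{\left(n \right)} = - \frac{n + n 4}{2} = - \frac{n + 4 n}{2} = - \frac{5 n}{2}$)
$m = \frac{1}{26}$ ($m = \frac{1}{2 \cdot 13} = \frac{1}{2} \cdot \frac{1}{13} = \frac{1}{26} \approx 0.038462$)
$B{\left(t \right)} = \frac{1}{26}$
$\sqrt{143711 + B{\left(h{\left(-10 \right)} \right)}} = \sqrt{143711 + \frac{1}{26}} = \sqrt{\frac{3736487}{26}} = \frac{\sqrt{97148662}}{26}$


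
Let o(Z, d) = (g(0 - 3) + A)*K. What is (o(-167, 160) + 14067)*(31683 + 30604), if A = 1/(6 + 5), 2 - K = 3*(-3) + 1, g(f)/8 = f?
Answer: 9474288709/11 ≈ 8.6130e+8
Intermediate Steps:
g(f) = 8*f
K = 10 (K = 2 - (3*(-3) + 1) = 2 - (-9 + 1) = 2 - 1*(-8) = 2 + 8 = 10)
A = 1/11 ≈ 0.090909
o(Z, d) = -2630/11 (o(Z, d) = (8*(0 - 3) + 1/11)*10 = (8*(-3) + 1/11)*10 = (-24 + 1/11)*10 = -263/11*10 = -2630/11)
(o(-167, 160) + 14067)*(31683 + 30604) = (-2630/11 + 14067)*(31683 + 30604) = (152107/11)*62287 = 9474288709/11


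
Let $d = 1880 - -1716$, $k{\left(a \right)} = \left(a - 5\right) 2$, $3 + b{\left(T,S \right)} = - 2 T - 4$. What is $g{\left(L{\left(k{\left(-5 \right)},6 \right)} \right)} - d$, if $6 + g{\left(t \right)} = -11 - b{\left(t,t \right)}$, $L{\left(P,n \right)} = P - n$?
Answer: $-3658$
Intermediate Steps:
$b{\left(T,S \right)} = -7 - 2 T$ ($b{\left(T,S \right)} = -3 - \left(4 + 2 T\right) = -7 - 2 T$)
$k{\left(a \right)} = -10 + 2 a$ ($k{\left(a \right)} = \left(-5 + a\right) 2 = -10 + 2 a$)
$d = 3596$ ($d = 1880 + 1716 = 3596$)
$g{\left(t \right)} = -10 + 2 t$ ($g{\left(t \right)} = -6 - \left(4 - 2 t\right) = -6 + \left(-11 + \left(7 + 2 t\right)\right) = -6 + \left(-4 + 2 t\right) = -10 + 2 t$)
$g{\left(L{\left(k{\left(-5 \right)},6 \right)} \right)} - d = \left(-10 + 2 \left(\left(-10 + 2 \left(-5\right)\right) - 6\right)\right) - 3596 = \left(-10 + 2 \left(\left(-10 - 10\right) - 6\right)\right) - 3596 = \left(-10 + 2 \left(-20 - 6\right)\right) - 3596 = \left(-10 + 2 \left(-26\right)\right) - 3596 = \left(-10 - 52\right) - 3596 = -62 - 3596 = -3658$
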